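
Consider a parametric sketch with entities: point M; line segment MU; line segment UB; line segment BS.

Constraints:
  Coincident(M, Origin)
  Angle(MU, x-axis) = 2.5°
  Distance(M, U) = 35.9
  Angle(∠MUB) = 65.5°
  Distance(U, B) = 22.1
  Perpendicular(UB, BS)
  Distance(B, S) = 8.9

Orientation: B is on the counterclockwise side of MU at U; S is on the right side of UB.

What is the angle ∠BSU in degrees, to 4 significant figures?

68.06°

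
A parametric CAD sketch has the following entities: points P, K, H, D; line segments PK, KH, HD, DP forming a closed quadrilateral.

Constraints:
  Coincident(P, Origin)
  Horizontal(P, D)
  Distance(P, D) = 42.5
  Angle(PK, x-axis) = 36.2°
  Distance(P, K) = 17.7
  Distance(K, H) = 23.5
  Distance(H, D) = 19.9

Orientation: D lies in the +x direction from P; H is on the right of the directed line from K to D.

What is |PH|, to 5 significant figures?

27.414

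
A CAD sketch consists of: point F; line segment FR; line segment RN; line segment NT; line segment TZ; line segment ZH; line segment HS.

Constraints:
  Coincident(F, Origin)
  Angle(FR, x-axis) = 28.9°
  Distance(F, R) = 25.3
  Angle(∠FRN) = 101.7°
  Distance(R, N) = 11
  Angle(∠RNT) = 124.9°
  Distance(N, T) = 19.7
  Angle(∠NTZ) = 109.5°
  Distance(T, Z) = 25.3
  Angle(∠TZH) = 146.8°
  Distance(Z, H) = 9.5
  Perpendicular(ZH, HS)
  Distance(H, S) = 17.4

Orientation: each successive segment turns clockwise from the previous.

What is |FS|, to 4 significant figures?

2.612

F is at the origin; FR runs at 28.9° with length 25.3, so R = (22.15, 12.23). ∠FRN = 101.7° gives RN at -49.40° from the x-axis; with |RN| = 11.0, N = (29.31, 3.875). ∠RNT = 124.9° gives NT at -104.5° from the x-axis; with |NT| = 19.7, T = (24.38, -15.20). ∠NTZ = 109.5° gives TZ at -175.0° from the x-axis; with |TZ| = 25.3, Z = (-0.8284, -17.40). ∠TZH = 146.8° gives ZH at 151.8° from the x-axis; with |ZH| = 9.5, H = (-9.201, -12.91). ZH ⟂ HS, so HS runs at 61.80°; with |HS| = 17.4, S = (-0.9784, 2.421). Then |FS| = |S − F| = 2.612.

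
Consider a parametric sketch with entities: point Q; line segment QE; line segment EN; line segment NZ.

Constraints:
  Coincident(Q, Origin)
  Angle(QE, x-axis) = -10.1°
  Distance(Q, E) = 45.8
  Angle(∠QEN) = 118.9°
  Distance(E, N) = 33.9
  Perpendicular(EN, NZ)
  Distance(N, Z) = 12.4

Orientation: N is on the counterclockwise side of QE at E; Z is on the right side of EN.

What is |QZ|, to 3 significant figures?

76.8

∠QEN = 118.9°, so EN runs at -10.1° + (180° − 118.9°) = 51.0° from the x-axis; with |EN| = 33.9, N = E + 33.9·(cos 51.0°, sin 51.0°) = (66.4, 18.3). The perpendicularity gives NZ at right angles to EN; with |NZ| = 12.4 on the right of EN, Z = N + 12.4·(0.777, -0.629) = (76.1, 10.5). Then |QZ| = |Z − Q| = 76.8.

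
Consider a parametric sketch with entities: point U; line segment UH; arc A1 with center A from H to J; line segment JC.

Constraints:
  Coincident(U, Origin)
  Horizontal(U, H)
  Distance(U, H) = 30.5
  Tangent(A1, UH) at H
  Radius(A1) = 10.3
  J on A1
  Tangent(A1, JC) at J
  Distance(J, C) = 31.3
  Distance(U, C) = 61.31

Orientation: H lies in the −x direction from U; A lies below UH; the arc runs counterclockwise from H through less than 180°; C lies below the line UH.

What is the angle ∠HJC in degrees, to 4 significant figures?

141.8°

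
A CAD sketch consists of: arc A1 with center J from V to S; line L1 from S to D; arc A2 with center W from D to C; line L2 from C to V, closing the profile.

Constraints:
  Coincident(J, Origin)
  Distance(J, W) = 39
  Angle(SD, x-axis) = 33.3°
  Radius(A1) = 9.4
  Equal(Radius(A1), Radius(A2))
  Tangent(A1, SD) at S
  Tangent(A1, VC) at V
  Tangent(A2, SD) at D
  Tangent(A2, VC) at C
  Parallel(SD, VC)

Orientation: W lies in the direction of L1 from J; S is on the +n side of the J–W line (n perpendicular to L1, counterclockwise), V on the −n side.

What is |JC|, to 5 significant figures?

40.117

The slot axis is L1's direction at 33.3°, so u = (cos 33.3°, sin 33.3°) = (0.83581, 0.54902) and n = (−sin 33.3°, cos 33.3°) = (-0.54902, 0.83581). J is at the origin and W lies 39.0 along u from J, so W = 39.0·u = (32.596, 21.412). Tangency of A1 to both parallel lines with radius 9.4 puts S and V at J ± 9.4·n: S = (-5.1608, 7.8566), V = (5.1608, -7.8566). Equal radii place D and C the same way about W: D = W + 9.4·n = (27.436, 29.268), C = W − 9.4·n = (37.757, 13.555). Then |JC| = |C − J| = 40.117.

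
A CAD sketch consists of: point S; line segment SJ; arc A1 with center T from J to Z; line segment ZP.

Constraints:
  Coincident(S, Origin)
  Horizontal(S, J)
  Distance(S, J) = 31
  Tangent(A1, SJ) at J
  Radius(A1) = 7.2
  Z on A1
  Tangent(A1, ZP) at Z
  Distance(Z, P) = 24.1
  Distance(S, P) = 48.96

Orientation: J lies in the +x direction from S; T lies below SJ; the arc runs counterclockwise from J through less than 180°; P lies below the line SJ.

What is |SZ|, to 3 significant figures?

27.2

Checks: |TZ| = 7.200 ✓; ∠(TZ, ZP) = 90.00° ✓; |ZP| = 24.10 ✓; |SP| = 48.96 ✓.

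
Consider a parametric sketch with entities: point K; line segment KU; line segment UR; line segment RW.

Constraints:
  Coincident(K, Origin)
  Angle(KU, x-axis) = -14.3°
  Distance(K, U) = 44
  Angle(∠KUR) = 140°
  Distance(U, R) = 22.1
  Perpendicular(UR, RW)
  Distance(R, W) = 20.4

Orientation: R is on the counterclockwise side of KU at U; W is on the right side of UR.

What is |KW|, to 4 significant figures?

74.06

∠KUR = 140.0°, so UR runs at -14.3° + (180° − 140.0°) = 25.70° from the x-axis; with |UR| = 22.1, R = U + 22.1·(cos 25.70°, sin 25.70°) = (62.55, -1.284). The perpendicularity gives RW at right angles to UR; with |RW| = 20.4 on the right of UR, W = R + 20.4·(0.4337, -0.9011) = (71.40, -19.67). Then |KW| = |W − K| = 74.06.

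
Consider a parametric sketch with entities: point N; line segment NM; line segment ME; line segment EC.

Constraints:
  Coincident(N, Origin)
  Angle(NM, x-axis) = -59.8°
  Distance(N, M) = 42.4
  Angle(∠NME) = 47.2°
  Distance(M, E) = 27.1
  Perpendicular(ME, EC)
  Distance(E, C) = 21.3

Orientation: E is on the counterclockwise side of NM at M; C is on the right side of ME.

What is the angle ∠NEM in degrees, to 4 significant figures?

93.14°

N is at the origin; NM runs at -59.8° with length 42.4, so M = 42.4·(cos -59.8°, sin -59.8°) = (21.33, -36.65). ∠NME = 47.2°, so ME runs at -59.8° + (180° − 47.2°) = 73.00° from the x-axis; with |ME| = 27.1, E = M + 27.1·(cos 73.00°, sin 73.00°) = (29.25, -10.73). Then cos ∠NEM = EN·EM / (|EN||EM|), giving 93.14°.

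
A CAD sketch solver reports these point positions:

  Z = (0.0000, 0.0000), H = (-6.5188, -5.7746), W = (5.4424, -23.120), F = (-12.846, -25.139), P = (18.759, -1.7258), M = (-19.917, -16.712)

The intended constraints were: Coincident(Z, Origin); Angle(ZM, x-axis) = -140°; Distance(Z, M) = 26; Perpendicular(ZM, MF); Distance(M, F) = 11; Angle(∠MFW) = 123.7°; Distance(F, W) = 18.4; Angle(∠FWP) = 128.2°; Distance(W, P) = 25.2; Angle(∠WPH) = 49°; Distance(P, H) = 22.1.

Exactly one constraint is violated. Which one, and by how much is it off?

Distance(P, H) = 22.1 — off by 3.50.

Z = (0.00, 0.00) ✓; ZM at -140.0° ✓; |ZM| = 26.00 ✓; ∠(ZM, MF) = 90.00° ✓; |MF| = 11.00 ✓; ∠MFW = 123.7° ✓; |FW| = 18.40 ✓; ∠FWP = 128.2° ✓; |WP| = 25.20 ✓; ∠WPH = 49.00° ✓; |PH| = 25.60 ✗.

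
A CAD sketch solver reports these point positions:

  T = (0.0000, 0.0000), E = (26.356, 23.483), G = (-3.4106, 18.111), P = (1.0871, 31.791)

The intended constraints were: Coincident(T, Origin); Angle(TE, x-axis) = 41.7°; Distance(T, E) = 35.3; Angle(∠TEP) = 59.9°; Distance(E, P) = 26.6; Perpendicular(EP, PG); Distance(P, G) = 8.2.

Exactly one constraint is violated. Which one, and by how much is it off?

Distance(P, G) = 8.2 — off by 6.20.

T = (0.00, 0.00) ✓; TE at 41.70° ✓; |TE| = 35.30 ✓; ∠TEP = 59.90° ✓; |EP| = 26.60 ✓; ∠(EP, PG) = 90.00° ✓; |PG| = 14.40 ✗.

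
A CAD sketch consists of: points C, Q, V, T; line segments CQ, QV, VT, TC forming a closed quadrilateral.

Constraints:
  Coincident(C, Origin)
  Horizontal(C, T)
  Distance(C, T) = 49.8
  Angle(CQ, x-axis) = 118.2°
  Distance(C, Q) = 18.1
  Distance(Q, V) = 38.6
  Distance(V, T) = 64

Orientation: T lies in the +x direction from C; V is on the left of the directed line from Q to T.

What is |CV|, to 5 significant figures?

50.875

Checks: |QV| = 38.60 ✓; |VT| = 64.00 ✓.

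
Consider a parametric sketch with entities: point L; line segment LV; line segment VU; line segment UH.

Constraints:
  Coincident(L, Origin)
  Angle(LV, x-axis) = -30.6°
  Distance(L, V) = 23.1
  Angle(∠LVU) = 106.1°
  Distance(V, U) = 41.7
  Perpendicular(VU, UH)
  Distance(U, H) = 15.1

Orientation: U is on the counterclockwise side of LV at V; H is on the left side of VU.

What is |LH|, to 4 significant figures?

48.63

L is at the origin; LV runs at -30.6° with length 23.1, so V = 23.1·(cos -30.6°, sin -30.6°) = (19.88, -11.76). ∠LVU = 106.1°, so VU runs at -30.6° + (180° − 106.1°) = 43.30° from the x-axis; with |VU| = 41.7, U = V + 41.7·(cos 43.30°, sin 43.30°) = (50.23, 16.84). The perpendicularity gives UH at right angles to VU; with |UH| = 15.1 on the left of VU, H = U + 15.1·(-0.6858, 0.7278) = (39.88, 27.83). Then |LH| = |H − L| = 48.63.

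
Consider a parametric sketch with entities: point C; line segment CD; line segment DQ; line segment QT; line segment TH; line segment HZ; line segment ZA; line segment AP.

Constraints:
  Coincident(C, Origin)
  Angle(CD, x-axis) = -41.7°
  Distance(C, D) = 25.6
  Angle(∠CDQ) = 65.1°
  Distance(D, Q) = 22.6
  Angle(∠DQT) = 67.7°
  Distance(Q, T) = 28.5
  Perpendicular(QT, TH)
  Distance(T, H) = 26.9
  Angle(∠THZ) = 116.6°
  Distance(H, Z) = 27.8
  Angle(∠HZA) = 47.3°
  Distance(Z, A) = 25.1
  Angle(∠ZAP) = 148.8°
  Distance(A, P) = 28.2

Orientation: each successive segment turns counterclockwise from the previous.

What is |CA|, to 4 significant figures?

20.20

∠THZ = 116.6° gives HZ at -21.10° from the x-axis; with |HZ| = 27.8, Z = (25.79, -34.91). ∠HZA = 47.3° gives ZA at 111.6° from the x-axis; with |ZA| = 25.1, A = (16.55, -11.57). Then |CA| = |A − C| = 20.20.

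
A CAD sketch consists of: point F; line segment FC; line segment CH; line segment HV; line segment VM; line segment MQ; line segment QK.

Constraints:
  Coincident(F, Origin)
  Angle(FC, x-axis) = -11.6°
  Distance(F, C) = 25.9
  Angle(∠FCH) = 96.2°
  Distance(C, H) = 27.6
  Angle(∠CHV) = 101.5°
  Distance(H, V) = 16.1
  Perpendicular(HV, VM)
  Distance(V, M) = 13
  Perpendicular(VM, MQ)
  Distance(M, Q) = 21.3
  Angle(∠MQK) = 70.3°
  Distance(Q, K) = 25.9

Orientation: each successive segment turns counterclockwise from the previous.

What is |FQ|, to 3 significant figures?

32.8

F is at the origin; FC runs at -11.6° with length 25.9, so C = (25.4, -5.21). ∠FCH = 96.2° gives CH at 72.2° from the x-axis; with |CH| = 27.6, H = (33.8, 21.1). ∠CHV = 101.5° gives HV at 151° from the x-axis; with |HV| = 16.1, V = (19.8, 28.9). HV is perpendicular to VM, so VM runs at -119°; with |VM| = 13.0, M = (13.4, 17.6). The perpendicularity gives MQ at right angles to VM, so MQ runs at -29.3°; with |MQ| = 21.3, Q = (32.0, 7.19). Then |FQ| = |Q − F| = 32.8.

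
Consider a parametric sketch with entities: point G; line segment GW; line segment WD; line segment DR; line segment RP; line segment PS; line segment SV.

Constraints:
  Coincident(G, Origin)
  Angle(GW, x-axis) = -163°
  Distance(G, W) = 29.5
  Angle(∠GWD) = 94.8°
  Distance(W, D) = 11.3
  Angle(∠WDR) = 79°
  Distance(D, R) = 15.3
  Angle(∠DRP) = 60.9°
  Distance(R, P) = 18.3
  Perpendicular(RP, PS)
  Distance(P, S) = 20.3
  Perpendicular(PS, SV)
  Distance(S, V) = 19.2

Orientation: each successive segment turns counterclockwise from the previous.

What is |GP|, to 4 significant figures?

26.35

G is at the origin; GW runs at -163.0° with length 29.5, so W = (-28.21, -8.625). ∠GWD = 94.8° gives WD at -77.80° from the x-axis; with |WD| = 11.3, D = (-25.82, -19.67). ∠WDR = 79.0° gives DR at 23.20° from the x-axis; with |DR| = 15.3, R = (-11.76, -13.64). ∠DRP = 60.9° gives RP at 142.3° from the x-axis; with |RP| = 18.3, P = (-26.24, -2.452). Then |GP| = |P − G| = 26.35.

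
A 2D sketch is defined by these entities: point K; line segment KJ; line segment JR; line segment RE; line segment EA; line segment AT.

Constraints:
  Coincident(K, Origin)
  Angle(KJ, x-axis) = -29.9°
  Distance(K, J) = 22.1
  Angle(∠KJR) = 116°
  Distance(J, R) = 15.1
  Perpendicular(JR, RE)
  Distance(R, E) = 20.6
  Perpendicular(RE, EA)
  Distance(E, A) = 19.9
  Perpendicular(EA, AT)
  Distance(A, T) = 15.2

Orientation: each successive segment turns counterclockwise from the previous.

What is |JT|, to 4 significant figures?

7.225

The perpendicularity gives EA at right angles to RE, so EA runs at -145.9°; with |EA| = 19.9, A = (3.635, 3.350). EA is perpendicular to AT, so AT runs at -55.90°; with |AT| = 15.2, T = (12.16, -9.236). Then |JT| = |T − J| = 7.225.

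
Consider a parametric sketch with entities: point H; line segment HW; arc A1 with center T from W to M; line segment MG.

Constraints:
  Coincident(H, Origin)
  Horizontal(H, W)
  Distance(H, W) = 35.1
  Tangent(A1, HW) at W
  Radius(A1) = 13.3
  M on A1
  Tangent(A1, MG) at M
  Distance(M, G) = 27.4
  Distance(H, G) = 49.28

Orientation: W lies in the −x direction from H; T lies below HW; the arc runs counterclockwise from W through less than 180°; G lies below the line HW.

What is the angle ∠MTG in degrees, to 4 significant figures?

64.11°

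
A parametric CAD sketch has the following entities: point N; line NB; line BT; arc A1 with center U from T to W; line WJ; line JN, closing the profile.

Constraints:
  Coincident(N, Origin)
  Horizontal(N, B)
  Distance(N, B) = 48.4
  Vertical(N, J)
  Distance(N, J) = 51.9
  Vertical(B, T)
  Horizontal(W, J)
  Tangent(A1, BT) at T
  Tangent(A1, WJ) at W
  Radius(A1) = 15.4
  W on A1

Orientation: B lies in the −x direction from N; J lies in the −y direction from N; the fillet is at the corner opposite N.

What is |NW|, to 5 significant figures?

61.503

N is at the origin; NB is horizontal with |NB| = 48.4 and B on the −x side, so B = (-48.400, 0.0000). NJ is vertical with |NJ| = 51.9 and J on the −y side, so J = (0.0000, -51.900). The virtual corner opposite N is at (-48.400, -51.900). Tangency of A1 to BT means the radius UT is perpendicular to BT and A1 meets WJ tangentially, so UW is at right angles to WJ, with radius 15.4, so the center U sits 15.4 in from both sides at U = (-33.000, -36.500). That places the tangent points at T = (-48.400, -36.500) on BT and W = (-33.000, -51.900) on WJ. Then |NW| = |W − N| = 61.503.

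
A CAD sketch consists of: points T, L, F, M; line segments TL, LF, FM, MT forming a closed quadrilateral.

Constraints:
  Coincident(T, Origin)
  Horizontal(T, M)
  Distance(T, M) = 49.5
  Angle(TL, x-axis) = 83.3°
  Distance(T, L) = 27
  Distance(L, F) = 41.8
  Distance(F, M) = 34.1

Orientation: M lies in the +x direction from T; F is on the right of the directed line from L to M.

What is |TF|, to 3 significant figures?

21.6

Checks: |LF| = 41.80 ✓; |FM| = 34.10 ✓.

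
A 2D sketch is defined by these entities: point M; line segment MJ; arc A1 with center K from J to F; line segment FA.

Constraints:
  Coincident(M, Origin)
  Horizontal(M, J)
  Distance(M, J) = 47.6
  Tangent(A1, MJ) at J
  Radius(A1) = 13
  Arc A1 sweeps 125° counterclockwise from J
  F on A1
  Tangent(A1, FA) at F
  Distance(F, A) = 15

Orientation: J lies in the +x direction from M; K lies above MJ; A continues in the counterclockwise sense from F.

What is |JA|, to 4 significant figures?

32.81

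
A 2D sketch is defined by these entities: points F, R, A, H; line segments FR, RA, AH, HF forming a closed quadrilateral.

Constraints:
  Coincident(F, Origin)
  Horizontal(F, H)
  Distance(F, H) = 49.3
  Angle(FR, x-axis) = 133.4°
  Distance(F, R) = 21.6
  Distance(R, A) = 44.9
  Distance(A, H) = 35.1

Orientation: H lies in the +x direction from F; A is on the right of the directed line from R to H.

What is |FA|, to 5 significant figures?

23.358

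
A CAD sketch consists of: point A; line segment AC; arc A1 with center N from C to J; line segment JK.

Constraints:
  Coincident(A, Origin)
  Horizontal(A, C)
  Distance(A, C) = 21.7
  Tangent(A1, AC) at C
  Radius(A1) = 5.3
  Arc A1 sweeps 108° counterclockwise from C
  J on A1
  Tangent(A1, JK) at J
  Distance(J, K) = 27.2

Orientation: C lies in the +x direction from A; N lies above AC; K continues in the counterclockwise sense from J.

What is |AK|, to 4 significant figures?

37.58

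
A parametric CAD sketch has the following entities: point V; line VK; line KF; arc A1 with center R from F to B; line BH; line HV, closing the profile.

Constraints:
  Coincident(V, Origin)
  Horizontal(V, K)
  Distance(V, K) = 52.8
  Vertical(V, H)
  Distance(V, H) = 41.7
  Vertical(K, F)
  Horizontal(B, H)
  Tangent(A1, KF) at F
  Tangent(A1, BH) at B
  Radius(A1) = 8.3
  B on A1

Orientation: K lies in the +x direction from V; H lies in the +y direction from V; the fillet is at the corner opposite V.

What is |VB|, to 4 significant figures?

60.98

The virtual corner opposite V is at (52.80, 41.70). A1 meets KF tangentially, so RF is at right angles to KF and tangency of A1 to BH means the radius RB is perpendicular to BH, with radius 8.3, so the center R sits 8.3 in from both sides at R = (44.50, 33.40). That places the tangent points at F = (52.80, 33.40) on KF and B = (44.50, 41.70) on BH. Then |VB| = |B − V| = 60.98.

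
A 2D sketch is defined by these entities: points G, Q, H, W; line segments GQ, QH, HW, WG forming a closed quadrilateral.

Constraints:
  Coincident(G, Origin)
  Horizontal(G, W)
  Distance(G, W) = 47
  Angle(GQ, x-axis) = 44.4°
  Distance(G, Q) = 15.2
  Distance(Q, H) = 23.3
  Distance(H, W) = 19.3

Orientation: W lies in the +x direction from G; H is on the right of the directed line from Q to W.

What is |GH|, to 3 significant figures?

28.7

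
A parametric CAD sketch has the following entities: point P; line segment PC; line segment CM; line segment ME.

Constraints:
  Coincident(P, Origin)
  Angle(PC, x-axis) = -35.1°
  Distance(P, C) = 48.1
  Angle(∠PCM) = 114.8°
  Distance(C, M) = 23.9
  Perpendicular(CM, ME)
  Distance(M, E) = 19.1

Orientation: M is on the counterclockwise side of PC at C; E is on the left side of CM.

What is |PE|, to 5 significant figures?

50.458

P is at the origin; PC runs at -35.1° with length 48.1, so C = 48.1·(cos -35.1°, sin -35.1°) = (39.353, -27.658). ∠PCM = 114.8°, so CM runs at -35.1° + (180° − 114.8°) = 30.100° from the x-axis; with |CM| = 23.9, M = C + 23.9·(cos 30.100°, sin 30.100°) = (60.030, -15.672). The perpendicularity gives ME at right angles to CM; with |ME| = 19.1 on the left of CM, E = M + 19.1·(-0.50151, 0.86515) = (50.451, 0.85275). Then |PE| = |E − P| = 50.458.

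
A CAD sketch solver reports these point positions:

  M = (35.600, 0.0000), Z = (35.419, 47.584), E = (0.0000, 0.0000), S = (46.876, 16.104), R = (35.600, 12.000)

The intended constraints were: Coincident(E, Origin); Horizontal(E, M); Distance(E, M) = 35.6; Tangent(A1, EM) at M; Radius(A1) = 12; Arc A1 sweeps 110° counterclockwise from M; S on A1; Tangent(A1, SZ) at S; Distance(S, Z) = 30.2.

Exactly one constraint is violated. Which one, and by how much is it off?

Distance(S, Z) = 30.2 — off by 3.30.

E = (0.00, 0.00) ✓; E.y = 0.00, M.y = 0.00 ✓; |EM| = 35.60 ✓; ∠(RM, ME) = 90.00° ✓; |RM| = 12.00 ✓; bearing(R→S) − bearing(R→M) = 110.0° ✓; |RS| = 12.00 ✓; ∠(RS, SZ) = 90.00° ✓; |SZ| = 33.50 ✗.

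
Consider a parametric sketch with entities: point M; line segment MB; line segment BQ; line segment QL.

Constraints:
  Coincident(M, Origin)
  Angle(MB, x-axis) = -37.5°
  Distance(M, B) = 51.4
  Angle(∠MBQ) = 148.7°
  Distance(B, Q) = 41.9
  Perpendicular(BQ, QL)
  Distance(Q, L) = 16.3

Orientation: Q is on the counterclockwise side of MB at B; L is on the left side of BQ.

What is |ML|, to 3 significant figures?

86.4

M is at the origin; MB runs at -37.5° with length 51.4, so B = 51.4·(cos -37.5°, sin -37.5°) = (40.8, -31.3). ∠MBQ = 148.7°, so BQ runs at -37.5° + (180° − 148.7°) = -6.20° from the x-axis; with |BQ| = 41.9, Q = B + 41.9·(cos -6.20°, sin -6.20°) = (82.4, -35.8). BQ is perpendicular to QL; with |QL| = 16.3 on the left of BQ, L = Q + 16.3·(0.108, 0.994) = (84.2, -19.6). Then |ML| = |L − M| = 86.4.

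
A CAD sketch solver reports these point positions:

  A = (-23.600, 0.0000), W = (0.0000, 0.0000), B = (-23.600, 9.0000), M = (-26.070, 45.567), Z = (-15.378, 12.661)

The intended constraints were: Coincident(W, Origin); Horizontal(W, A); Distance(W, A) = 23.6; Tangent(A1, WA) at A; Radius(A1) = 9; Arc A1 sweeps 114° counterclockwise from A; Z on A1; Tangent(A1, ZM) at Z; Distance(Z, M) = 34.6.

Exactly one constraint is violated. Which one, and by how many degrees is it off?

Tangent(A1, ZM) at Z — off by 6.00°.

W = (0.00, 0.00) ✓; W.y = 0.00, A.y = 0.00 ✓; |WA| = 23.60 ✓; ∠(BA, AW) = 90.00° ✓; |BA| = 9.000 ✓; bearing(B→Z) − bearing(B→A) = 114.0° ✓; |BZ| = 9.000 ✓; ∠(BZ, ZM) = 96.00° ✗; |ZM| = 34.60 ✓.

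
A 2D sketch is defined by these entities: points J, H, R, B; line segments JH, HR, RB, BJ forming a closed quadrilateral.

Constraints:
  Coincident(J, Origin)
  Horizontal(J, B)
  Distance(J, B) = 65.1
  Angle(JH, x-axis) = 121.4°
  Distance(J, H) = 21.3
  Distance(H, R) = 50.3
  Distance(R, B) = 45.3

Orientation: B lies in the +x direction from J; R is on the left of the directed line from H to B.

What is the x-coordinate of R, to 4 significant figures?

36.31

Checks: |HR| = 50.30 ✓; |RB| = 45.30 ✓.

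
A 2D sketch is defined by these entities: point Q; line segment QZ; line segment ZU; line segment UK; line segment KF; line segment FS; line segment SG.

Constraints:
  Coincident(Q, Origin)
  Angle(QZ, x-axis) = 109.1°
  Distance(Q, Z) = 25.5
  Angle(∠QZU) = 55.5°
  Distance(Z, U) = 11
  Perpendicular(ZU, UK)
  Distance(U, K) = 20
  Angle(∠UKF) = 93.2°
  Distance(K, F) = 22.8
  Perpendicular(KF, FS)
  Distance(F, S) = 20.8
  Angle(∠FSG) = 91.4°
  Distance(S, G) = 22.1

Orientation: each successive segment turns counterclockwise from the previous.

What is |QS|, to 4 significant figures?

34.20

Q is at the origin; QZ runs at 109.1° with length 25.5, so Z = (-8.344, 24.10). ∠QZU = 55.5° gives ZU at -126.4° from the x-axis; with |ZU| = 11.0, U = (-14.87, 15.24). ZU ⟂ UK, so UK runs at -36.40°; with |UK| = 20.0, K = (1.226, 3.374). ∠UKF = 93.2° gives KF at 50.40° from the x-axis; with |KF| = 22.8, F = (15.76, 20.94). KF ⟂ FS, so FS runs at 140.4°; with |FS| = 20.8, S = (-0.2672, 34.20). Then |QS| = |S − Q| = 34.20.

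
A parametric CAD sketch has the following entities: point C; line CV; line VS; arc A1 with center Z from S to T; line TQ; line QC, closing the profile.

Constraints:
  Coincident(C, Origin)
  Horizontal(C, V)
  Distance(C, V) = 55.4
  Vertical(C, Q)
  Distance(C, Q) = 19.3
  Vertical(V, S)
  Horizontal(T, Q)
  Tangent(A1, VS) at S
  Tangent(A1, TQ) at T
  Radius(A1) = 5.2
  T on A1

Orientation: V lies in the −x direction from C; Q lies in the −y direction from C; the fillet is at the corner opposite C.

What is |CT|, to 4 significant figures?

53.78

C is at the origin; CV is horizontal with |CV| = 55.4 and V on the −x side, so V = (-55.40, 0.000). CQ is vertical with |CQ| = 19.3 and Q on the −y side, so Q = (0.000, -19.30). The virtual corner opposite C is at (-55.40, -19.30). Tangency of A1 to VS means the radius ZS is perpendicular to VS and A1 meets TQ tangentially, so ZT is at right angles to TQ, with radius 5.2, so the center Z sits 5.2 in from both sides at Z = (-50.20, -14.10). That places the tangent points at S = (-55.40, -14.10) on VS and T = (-50.20, -19.30) on TQ. Then |CT| = |T − C| = 53.78.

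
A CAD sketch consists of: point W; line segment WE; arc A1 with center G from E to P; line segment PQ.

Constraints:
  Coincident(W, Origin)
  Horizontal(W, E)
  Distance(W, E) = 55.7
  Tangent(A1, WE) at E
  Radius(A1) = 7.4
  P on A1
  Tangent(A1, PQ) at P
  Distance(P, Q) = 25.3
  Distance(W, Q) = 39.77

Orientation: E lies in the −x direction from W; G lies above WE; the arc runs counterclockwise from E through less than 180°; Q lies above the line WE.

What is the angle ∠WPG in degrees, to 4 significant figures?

141.6°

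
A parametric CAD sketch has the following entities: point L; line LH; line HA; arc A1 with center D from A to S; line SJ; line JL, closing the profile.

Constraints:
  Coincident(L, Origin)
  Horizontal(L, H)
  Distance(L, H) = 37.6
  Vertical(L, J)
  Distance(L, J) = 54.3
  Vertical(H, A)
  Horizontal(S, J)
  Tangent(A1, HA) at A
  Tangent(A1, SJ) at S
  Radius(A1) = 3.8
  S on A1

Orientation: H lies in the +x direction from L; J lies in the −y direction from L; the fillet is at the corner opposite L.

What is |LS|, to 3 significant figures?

64.0

L is at the origin; L and H share the same y with |LH| = 37.6 and H on the +x side, so H = (37.6, 0.00). L and J share the same x with |LJ| = 54.3 and J on the −y side, so J = (0.00, -54.3). The virtual corner opposite L is at (37.6, -54.3). Since A1 is tangent to HA there, DA ⟂ HA and since A1 is tangent to SJ there, DS ⟂ SJ, with radius 3.8, so the center D sits 3.8 in from both sides at D = (33.8, -50.5). That places the tangent points at A = (37.6, -50.5) on HA and S = (33.8, -54.3) on SJ. Then |LS| = |S − L| = 64.0.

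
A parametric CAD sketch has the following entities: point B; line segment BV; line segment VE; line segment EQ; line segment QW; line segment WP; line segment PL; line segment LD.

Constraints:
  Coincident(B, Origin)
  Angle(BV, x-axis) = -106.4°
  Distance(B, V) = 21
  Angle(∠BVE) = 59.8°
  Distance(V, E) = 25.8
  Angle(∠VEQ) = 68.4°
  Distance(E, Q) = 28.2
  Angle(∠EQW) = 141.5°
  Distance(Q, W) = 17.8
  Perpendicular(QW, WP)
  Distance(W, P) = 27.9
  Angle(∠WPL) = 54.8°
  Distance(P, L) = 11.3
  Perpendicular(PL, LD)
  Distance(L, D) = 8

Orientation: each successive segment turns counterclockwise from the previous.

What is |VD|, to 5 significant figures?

20.205

∠WPL = 54.8° gives PL at 19.100° from the x-axis; with |PL| = 11.3, L = (-11.371, -9.1768). PL ⟂ LD, so LD runs at 109.10°; with |LD| = 8.0, D = (-13.988, -1.6172). Then |VD| = |D − V| = 20.205.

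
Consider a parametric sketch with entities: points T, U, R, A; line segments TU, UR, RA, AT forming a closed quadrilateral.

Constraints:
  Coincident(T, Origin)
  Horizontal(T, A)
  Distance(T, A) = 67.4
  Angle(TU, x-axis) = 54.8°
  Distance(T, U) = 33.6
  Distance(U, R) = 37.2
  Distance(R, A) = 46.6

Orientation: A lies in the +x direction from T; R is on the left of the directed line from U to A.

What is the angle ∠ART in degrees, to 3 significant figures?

68.5°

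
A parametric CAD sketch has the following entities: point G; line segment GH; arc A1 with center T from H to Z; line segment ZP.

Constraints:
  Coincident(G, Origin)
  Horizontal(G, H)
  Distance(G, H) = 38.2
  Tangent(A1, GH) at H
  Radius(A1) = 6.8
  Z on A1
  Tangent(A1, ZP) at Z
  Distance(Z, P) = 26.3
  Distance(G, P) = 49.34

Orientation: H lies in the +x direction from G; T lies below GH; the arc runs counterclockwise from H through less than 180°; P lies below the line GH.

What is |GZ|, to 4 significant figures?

32.48

Checks: |TZ| = 6.800 ✓; ∠(TZ, ZP) = 90.00° ✓; |ZP| = 26.30 ✓; |GP| = 49.34 ✓.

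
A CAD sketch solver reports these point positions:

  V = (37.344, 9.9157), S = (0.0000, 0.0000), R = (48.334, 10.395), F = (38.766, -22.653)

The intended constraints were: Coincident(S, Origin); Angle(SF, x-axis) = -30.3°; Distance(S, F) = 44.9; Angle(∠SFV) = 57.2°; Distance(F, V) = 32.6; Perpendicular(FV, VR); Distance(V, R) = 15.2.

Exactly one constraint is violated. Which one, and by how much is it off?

Distance(V, R) = 15.2 — off by 4.20.

S = (0.00, 0.00) ✓; SF at -30.30° ✓; |SF| = 44.90 ✓; ∠SFV = 57.20° ✓; |FV| = 32.60 ✓; ∠(FV, VR) = 90.00° ✓; |VR| = 11.00 ✗.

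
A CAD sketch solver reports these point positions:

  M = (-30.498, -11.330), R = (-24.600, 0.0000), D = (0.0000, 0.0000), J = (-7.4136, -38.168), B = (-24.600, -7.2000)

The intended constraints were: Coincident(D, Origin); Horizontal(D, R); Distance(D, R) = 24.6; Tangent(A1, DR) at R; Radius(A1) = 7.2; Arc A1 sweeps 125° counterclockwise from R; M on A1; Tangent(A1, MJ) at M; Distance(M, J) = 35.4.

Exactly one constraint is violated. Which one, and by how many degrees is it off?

Tangent(A1, MJ) at M — off by 5.70°.

D = (0.00, 0.00) ✓; D.y = 0.00, R.y = 0.00 ✓; |DR| = 24.60 ✓; ∠(BR, RD) = 90.00° ✓; |BR| = 7.200 ✓; bearing(B→M) − bearing(B→R) = 125.0° ✓; |BM| = 7.200 ✓; ∠(BM, MJ) = 84.30° ✗; |MJ| = 35.40 ✓.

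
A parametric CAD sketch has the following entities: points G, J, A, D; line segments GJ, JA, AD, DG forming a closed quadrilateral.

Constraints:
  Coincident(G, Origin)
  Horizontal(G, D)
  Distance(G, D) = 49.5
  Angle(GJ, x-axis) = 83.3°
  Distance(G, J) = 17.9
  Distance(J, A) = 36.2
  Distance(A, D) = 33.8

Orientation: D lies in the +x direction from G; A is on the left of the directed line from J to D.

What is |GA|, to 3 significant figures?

47.3

G is at the origin; GD is horizontal with |GD| = 49.5 and D in +x, so D = (49.5, 0). GJ runs at 83.3° with |GJ| = 17.9, so J = (2.09, 17.8). A is determined by |JA| = 36.2 and |AD| = 33.8 together: it lies at the intersection of circle(J, 36.2) and circle(D, 33.8). With |JD| = 50.6, the foot of the radical line on JD is 27.0 from J and the perpendicular offset is √(36.2² − 27.0²) = 24.1. Taking the left-of-JD solution: A = (35.8, 30.9).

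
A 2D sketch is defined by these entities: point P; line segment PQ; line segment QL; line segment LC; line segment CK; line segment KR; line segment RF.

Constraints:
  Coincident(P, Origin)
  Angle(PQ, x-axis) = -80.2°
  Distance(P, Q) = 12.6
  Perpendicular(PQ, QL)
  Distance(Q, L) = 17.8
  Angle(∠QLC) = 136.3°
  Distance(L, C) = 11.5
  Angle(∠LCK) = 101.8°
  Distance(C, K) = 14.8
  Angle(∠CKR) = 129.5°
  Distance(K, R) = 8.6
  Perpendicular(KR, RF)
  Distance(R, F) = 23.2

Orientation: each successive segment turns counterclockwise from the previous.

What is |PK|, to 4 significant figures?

19.93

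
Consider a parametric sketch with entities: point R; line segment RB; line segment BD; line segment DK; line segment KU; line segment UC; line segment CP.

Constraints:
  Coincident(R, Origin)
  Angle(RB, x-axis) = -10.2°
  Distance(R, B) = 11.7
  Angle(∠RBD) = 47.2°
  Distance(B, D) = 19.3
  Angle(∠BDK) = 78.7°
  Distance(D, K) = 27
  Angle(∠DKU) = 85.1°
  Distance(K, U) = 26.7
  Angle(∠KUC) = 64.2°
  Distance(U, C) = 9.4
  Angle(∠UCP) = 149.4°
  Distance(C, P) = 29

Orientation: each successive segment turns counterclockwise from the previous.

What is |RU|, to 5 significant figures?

22.191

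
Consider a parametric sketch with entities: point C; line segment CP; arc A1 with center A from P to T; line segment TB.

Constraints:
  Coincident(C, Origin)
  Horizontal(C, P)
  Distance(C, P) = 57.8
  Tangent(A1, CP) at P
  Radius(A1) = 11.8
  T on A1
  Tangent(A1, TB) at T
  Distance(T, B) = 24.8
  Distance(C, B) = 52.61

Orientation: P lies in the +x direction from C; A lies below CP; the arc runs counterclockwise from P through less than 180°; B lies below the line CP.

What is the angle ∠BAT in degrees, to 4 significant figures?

64.55°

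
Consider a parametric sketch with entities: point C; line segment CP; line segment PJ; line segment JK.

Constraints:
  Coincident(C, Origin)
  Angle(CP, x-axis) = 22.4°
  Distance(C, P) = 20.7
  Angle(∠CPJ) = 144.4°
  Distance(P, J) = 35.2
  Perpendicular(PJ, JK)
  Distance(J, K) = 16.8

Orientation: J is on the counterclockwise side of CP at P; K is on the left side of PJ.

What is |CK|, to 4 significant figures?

52.25

C is at the origin; CP runs at 22.4° with length 20.7, so P = 20.7·(cos 22.4°, sin 22.4°) = (19.14, 7.888). ∠CPJ = 144.4°, so PJ runs at 22.4° + (180° − 144.4°) = 58.00° from the x-axis; with |PJ| = 35.2, J = P + 35.2·(cos 58.00°, sin 58.00°) = (37.79, 37.74). The perpendicularity gives JK at right angles to PJ; with |JK| = 16.8 on the left of PJ, K = J + 16.8·(-0.8480, 0.5299) = (23.54, 46.64). Then |CK| = |K − C| = 52.25.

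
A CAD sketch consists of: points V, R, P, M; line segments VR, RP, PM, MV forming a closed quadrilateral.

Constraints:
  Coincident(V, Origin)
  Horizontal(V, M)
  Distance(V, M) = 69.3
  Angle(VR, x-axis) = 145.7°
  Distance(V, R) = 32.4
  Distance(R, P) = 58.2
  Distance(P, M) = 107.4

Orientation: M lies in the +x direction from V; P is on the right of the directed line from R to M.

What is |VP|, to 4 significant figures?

50.13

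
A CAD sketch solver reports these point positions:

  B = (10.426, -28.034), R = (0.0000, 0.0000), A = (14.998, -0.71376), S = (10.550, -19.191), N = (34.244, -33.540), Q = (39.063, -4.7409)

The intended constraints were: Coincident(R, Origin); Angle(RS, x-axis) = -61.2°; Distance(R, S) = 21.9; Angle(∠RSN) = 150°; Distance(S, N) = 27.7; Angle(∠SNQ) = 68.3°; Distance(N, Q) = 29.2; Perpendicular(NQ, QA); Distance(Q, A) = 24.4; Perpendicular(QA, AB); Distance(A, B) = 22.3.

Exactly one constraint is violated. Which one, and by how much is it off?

Distance(A, B) = 22.3 — off by 5.40.

R = (0.00, 0.00) ✓; RS at -61.20° ✓; |RS| = 21.90 ✓; ∠RSN = 150.0° ✓; |SN| = 27.70 ✓; ∠SNQ = 68.30° ✓; |NQ| = 29.20 ✓; ∠(NQ, QA) = 90.00° ✓; |QA| = 24.40 ✓; ∠(QA, AB) = 90.00° ✓; |AB| = 27.70 ✗.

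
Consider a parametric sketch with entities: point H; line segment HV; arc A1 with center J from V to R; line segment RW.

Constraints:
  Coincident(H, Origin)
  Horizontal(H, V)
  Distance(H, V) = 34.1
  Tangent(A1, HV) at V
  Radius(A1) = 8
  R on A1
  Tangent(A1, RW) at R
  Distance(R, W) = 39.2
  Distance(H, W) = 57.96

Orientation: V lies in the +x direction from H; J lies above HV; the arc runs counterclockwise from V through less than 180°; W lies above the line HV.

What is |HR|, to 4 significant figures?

43.03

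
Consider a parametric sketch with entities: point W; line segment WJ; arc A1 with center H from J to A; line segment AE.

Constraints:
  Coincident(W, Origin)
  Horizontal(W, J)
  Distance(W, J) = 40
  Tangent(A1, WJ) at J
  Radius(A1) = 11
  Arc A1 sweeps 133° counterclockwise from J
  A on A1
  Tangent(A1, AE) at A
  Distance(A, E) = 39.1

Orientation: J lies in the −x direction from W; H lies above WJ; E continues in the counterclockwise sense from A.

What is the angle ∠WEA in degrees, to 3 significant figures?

8.22°

W is at the origin; WJ is horizontal with |WJ| = 40.0 and J on the −x side, so J = (-40.0, 0.00). Tangency of A1 to WJ means the radius HJ is perpendicular to WJ, so H = J + (0, 11) = (-40.0, 11.0). On A1, J sits at bearing -90° from H; a 133° counterclockwise sweep puts A at bearing 43°, so A = H + 11.0·(cos 43°, sin 43°) = (-32.0, 18.5). Since A1 is tangent to AE there, HA ⟂ AE, so AE runs along (−sin 43°, cos 43°); with |AE| = 39.1, E = (-58.6, 47.1). Then cos ∠WEA = EW·EA / (|EW||EA|), giving 8.22°.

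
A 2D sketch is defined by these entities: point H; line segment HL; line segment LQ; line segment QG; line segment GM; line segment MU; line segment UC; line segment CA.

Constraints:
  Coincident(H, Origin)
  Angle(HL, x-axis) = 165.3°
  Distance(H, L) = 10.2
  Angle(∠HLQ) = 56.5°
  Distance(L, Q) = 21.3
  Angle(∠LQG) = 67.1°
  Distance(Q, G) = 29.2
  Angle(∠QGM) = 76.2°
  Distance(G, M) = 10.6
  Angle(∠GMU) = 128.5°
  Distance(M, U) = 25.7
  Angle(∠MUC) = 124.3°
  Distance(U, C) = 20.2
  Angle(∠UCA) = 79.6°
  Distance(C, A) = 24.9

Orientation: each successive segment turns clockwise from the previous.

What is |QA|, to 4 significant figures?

8.420

H is at the origin; HL runs at 165.3° with length 10.2, so L = (-9.866, 2.588). ∠HLQ = 56.5° gives LQ at 41.80° from the x-axis; with |LQ| = 21.3, Q = (6.013, 16.79). ∠LQG = 67.1° gives QG at -71.10° from the x-axis; with |QG| = 29.2, G = (15.47, -10.84). ∠QGM = 76.2° gives GM at -174.9° from the x-axis; with |GM| = 10.6, M = (4.913, -11.78). ∠GMU = 128.5° gives MU at 133.6° from the x-axis; with |MU| = 25.7, U = (-12.81, 6.829). ∠MUC = 124.3° gives UC at 77.90° from the x-axis; with |UC| = 20.2, C = (-8.576, 26.58). ∠UCA = 79.6° gives CA at -22.50° from the x-axis; with |CA| = 24.9, A = (14.43, 17.05). Then |QA| = |A − Q| = 8.420.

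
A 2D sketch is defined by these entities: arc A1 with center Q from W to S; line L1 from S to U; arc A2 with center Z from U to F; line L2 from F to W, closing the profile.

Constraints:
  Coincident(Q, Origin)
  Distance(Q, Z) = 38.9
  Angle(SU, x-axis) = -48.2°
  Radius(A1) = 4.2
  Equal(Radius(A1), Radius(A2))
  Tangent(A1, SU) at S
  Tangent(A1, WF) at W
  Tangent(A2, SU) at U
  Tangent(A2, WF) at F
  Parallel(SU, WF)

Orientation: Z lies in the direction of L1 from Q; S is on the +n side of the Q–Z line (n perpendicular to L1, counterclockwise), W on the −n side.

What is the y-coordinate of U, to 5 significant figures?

-26.200

The slot axis is L1's direction at -48.2°, so u = (cos -48.2°, sin -48.2°) = (0.66653, -0.74548) and n = (−sin -48.2°, cos -48.2°) = (0.74548, 0.66653). Q is at the origin and Z lies 38.9 along u from Q, so Z = 38.9·u = (25.928, -28.999). Tangency of A1 to both parallel lines with radius 4.2 puts S and W at Q ± 4.2·n: S = (3.1310, 2.7994), W = (-3.1310, -2.7994). Equal radii place U and F the same way about Z: U = Z + 4.2·n = (29.059, -26.200), F = Z − 4.2·n = (22.797, -31.798). So U.y = -26.200.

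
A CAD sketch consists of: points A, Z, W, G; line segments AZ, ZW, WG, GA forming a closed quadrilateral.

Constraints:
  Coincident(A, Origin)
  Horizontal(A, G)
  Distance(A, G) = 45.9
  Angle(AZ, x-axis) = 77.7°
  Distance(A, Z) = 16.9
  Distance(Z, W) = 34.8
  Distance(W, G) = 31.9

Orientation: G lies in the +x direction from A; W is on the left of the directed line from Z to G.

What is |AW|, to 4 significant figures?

46.68

A is at the origin; AG is horizontal with |AG| = 45.9 and G in +x, so G = (45.9, 0). AZ runs at 77.7° with |AZ| = 16.9, so Z = (3.600, 16.51). W is determined by |ZW| = 34.8 and |WG| = 31.9 together: it lies at the intersection of circle(Z, 34.8) and circle(G, 31.9). With |ZG| = 45.41, the foot of the radical line on ZG is 24.83 from Z and the perpendicular offset is √(34.8² − 24.83²) = 24.38. Taking the left-of-ZG solution: W = (35.60, 30.19).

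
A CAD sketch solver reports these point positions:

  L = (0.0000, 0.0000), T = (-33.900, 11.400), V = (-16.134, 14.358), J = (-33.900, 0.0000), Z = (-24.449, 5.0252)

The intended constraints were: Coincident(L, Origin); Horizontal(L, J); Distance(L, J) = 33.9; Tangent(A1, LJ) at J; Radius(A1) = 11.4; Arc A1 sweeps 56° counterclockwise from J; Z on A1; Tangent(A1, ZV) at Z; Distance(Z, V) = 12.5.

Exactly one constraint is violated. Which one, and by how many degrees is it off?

Tangent(A1, ZV) at Z — off by 7.70°.

L = (0.00, 0.00) ✓; L.y = 0.00, J.y = 0.00 ✓; |LJ| = 33.90 ✓; ∠(TJ, JL) = 90.00° ✓; |TJ| = 11.40 ✓; bearing(T→Z) − bearing(T→J) = 56.00° ✓; |TZ| = 11.40 ✓; ∠(TZ, ZV) = 97.70° ✗; |ZV| = 12.50 ✓.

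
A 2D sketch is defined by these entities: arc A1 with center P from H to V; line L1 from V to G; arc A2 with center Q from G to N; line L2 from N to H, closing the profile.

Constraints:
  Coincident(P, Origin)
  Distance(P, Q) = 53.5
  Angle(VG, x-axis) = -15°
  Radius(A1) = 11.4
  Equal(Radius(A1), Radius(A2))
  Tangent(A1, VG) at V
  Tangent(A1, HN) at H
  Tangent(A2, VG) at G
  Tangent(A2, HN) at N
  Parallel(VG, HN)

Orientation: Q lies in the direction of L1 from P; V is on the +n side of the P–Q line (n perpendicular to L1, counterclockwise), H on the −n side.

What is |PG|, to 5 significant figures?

54.701

Tangency of A1 to both parallel lines with radius 11.4 puts V and H at P ± 11.4·n: V = (2.9505, 11.012), H = (-2.9505, -11.012). Equal radii place G and N the same way about Q: G = Q + 11.4·n = (54.628, -2.8353), N = Q − 11.4·n = (48.726, -24.858). Then |PG| = |G − P| = 54.701.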